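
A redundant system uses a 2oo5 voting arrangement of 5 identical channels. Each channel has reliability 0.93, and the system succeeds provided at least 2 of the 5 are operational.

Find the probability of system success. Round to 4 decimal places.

0.9999

R = Σ_{i=2}^{5} C(5,i) p^i (1−p)^{5−i} with p = 0.93
C(5,2)·0.93^2·0.07^3 = 0.002967
C(5,3)·0.93^3·0.07^2 = 0.039413
C(5,4)·0.93^4·0.07^1 = 0.261818
C(5,5)·0.93^5·0.07^0 = 0.695688
Sum = 0.9999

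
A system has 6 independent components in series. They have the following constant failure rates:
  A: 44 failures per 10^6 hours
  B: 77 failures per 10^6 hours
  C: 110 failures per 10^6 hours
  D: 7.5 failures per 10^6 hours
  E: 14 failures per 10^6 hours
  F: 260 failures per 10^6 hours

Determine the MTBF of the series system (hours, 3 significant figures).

1950

Series of exponential components: λ_sys = Σ λ_i
λ_sys = 0.000044 + 0.000077 + 0.00011 + 0.0000075 + 0.000014 + 0.00026 = 5.1250e-04 /h
MTBF = 1 / λ_sys = 1950 h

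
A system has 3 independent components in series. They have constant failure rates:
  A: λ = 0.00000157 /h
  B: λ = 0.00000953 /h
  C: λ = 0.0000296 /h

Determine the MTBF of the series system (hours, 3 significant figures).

24600

Series of exponential components: λ_sys = Σ λ_i
λ_sys = 0.00000157 + 0.00000953 + 0.0000296 = 4.0700e-05 /h
MTBF = 1 / λ_sys = 24600 h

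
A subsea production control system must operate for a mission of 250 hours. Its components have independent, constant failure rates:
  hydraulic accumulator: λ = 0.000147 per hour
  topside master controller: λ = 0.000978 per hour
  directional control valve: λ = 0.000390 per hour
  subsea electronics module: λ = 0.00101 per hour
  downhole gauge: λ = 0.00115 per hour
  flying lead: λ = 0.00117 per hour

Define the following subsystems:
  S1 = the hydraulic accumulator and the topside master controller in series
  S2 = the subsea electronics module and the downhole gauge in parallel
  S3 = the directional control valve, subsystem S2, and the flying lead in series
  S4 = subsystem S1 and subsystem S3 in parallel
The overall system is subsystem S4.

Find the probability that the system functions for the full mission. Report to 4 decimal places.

R(hydraulic accumulator) = exp(−0.000147 × 250) = 0.963917
R(topside master controller) = exp(−0.000978 × 250) = 0.783096
R(directional control valve) = exp(−0.000390 × 250) = 0.907102
R(subsea electronics module) = exp(−0.00101 × 250) = 0.776856
R(downhole gauge) = exp(−0.00115 × 250) = 0.750137
R(flying lead) = exp(−0.00117 × 250) = 0.746395
Series (hydraulic accumulator and topside master controller): 0.963917 × 0.783096 = 0.754840
Parallel (subsea electronics module and downhole gauge): 1 − (1 − 0.776856)(1 − 0.750137) = 0.944245
Series (directional control valve, [0.944245], and flying lead): 0.907102 × 0.944245 × 0.746395 = 0.639307
Parallel ([0.754840] and [0.639307]): 1 − (1 − 0.754840)(1 − 0.639307) = 0.9116

0.9116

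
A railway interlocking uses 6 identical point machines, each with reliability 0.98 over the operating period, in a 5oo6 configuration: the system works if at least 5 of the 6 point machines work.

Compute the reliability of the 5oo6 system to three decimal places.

0.994

R = Σ_{i=5}^{6} C(6,i) p^i (1−p)^{6−i} with p = 0.98
C(6,5)·0.98^5·0.02^1 = 0.10847
C(6,6)·0.98^6·0.02^0 = 0.88584
Sum = 0.994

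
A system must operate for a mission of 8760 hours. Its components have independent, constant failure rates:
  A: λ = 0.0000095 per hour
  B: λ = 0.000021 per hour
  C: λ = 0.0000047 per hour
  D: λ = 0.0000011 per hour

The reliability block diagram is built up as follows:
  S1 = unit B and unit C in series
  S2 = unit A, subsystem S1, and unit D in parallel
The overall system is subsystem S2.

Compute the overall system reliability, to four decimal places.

0.9998

R(A) = exp(−0.0000095 × 8760) = 0.920149
R(B) = exp(−0.000021 × 8760) = 0.831969
R(C) = exp(−0.0000047 × 8760) = 0.959664
R(D) = exp(−0.0000011 × 8760) = 0.990410
Series (B and C): 0.831969 × 0.959664 = 0.798411
Parallel (A, [0.798411], and D): 1 − (1 − 0.920149)(1 − 0.798411)(1 − 0.990410) = 0.9998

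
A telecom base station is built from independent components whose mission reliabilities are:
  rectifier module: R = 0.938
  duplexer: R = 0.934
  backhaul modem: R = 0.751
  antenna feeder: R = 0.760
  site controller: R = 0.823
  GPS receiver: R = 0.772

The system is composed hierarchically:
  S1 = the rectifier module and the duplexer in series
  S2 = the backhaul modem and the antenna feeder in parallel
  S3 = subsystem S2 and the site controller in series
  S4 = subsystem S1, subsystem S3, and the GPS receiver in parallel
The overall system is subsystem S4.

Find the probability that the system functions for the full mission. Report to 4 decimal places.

0.9936

Series (rectifier module and duplexer): 0.938000 × 0.934000 = 0.876092
Parallel (backhaul modem and antenna feeder): 1 − (1 − 0.751000)(1 − 0.760000) = 0.940240
Series ([0.940240] and site controller): 0.940240 × 0.823000 = 0.773818
Parallel ([0.876092], [0.773818], and GPS receiver): 1 − (1 − 0.876092)(1 − 0.773818)(1 − 0.772000) = 0.9936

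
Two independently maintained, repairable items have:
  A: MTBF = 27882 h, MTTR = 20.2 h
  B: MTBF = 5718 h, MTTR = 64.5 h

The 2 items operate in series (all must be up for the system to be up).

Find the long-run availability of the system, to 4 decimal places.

A(A) = MTBF/(MTBF+MTTR) = 27882/(27882+20.2) = 0.999276
A(B) = MTBF/(MTBF+MTTR) = 5718/(5718+64.5) = 0.988846
Series availability: 0.999276 × 0.988846 = 0.9881

0.9881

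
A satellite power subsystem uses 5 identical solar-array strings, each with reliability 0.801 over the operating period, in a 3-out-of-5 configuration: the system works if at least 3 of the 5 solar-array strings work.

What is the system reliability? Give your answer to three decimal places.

0.943

R = Σ_{i=3}^{5} C(5,i) p^i (1−p)^{5−i} with p = 0.801
C(5,3)·0.801^3·0.199^2 = 0.20352
C(5,4)·0.801^4·0.199^1 = 0.40959
C(5,5)·0.801^5·0.199^0 = 0.32973
Sum = 0.943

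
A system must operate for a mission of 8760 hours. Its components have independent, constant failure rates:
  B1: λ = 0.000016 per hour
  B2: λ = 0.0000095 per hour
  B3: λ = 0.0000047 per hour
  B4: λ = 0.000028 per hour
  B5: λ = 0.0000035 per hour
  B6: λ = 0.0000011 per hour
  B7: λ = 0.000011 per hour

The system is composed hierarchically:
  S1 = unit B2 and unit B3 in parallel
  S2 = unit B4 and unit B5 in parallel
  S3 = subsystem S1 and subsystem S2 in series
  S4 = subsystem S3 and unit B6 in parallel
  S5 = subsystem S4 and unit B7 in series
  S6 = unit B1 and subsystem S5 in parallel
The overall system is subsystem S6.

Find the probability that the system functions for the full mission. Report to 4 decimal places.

0.9880

R(B1) = exp(−0.000016 × 8760) = 0.869219
R(B2) = exp(−0.0000095 × 8760) = 0.920149
R(B3) = exp(−0.0000047 × 8760) = 0.959664
R(B4) = exp(−0.000028 × 8760) = 0.782485
R(B5) = exp(−0.0000035 × 8760) = 0.969805
R(B6) = exp(−0.0000011 × 8760) = 0.990410
R(B7) = exp(−0.000011 × 8760) = 0.908137
Parallel (B2 and B3): 1 − (1 − 0.920149)(1 − 0.959664) = 0.996779
Parallel (B4 and B5): 1 − (1 − 0.782485)(1 − 0.969805) = 0.993432
Series ([0.996779] and [0.993432]): 0.996779 × 0.993432 = 0.990232
Parallel ([0.990232] and B6): 1 − (1 − 0.990232)(1 − 0.990410) = 0.999906
Series ([0.999906] and B7): 0.999906 × 0.908137 = 0.908052
Parallel (B1 and [0.908052]): 1 − (1 − 0.869219)(1 − 0.908052) = 0.9880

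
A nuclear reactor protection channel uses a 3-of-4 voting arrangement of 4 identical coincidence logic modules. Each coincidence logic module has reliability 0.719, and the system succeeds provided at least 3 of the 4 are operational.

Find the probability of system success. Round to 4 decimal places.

R = Σ_{i=3}^{4} C(4,i) p^i (1−p)^{4−i} with p = 0.719
C(4,3)·0.719^3·0.281^1 = 0.417785
C(4,4)·0.719^4·0.281^0 = 0.267249
Sum = 0.6850

0.6850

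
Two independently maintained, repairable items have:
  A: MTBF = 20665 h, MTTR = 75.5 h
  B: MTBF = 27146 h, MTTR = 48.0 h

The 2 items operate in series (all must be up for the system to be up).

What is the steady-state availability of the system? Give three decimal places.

0.995

A(A) = MTBF/(MTBF+MTTR) = 20665/(20665+75.5) = 0.996360
A(B) = MTBF/(MTBF+MTTR) = 27146/(27146+48.0) = 0.998235
Series availability: 0.996360 × 0.998235 = 0.995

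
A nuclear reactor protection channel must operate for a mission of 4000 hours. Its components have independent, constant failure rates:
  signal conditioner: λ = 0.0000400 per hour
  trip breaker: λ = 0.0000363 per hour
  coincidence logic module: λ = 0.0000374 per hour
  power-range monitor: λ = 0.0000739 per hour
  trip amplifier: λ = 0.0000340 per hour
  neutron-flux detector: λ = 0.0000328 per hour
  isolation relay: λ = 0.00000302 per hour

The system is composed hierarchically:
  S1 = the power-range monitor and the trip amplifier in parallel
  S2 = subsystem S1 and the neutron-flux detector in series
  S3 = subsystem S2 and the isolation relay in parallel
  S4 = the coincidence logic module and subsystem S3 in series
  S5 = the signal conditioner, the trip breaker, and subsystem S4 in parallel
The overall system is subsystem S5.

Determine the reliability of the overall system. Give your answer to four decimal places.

0.9972

R(signal conditioner) = exp(−0.0000400 × 4000) = 0.852144
R(trip breaker) = exp(−0.0000363 × 4000) = 0.864849
R(coincidence logic module) = exp(−0.0000374 × 4000) = 0.861052
R(power-range monitor) = exp(−0.0000739 × 4000) = 0.744085
R(trip amplifier) = exp(−0.0000340 × 4000) = 0.872843
R(neutron-flux detector) = exp(−0.0000328 × 4000) = 0.877042
R(isolation relay) = exp(−0.00000302 × 4000) = 0.987993
Parallel (power-range monitor and trip amplifier): 1 − (1 − 0.744085)(1 − 0.872843) = 0.967459
Series ([0.967459] and neutron-flux detector): 0.967459 × 0.877042 = 0.848502
Parallel ([0.848502] and isolation relay): 1 − (1 − 0.848502)(1 − 0.987993) = 0.998181
Series (coincidence logic module and [0.998181]): 0.861052 × 0.998181 = 0.859486
Parallel (signal conditioner, trip breaker, and [0.859486]): 1 − (1 − 0.852144)(1 − 0.864849)(1 − 0.859486) = 0.9972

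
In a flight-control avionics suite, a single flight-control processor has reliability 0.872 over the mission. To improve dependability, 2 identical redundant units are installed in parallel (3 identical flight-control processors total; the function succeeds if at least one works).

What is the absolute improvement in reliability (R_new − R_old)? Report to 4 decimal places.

0.1259

R_before = 0.872
R_after = 1 − (1 − 0.872)^3 = 0.9979
ΔR = 0.9979 − 0.872 = 0.1259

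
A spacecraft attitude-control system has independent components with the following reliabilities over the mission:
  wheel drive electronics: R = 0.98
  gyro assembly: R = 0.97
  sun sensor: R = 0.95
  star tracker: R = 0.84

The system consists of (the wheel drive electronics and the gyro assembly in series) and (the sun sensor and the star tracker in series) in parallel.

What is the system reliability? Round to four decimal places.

Series (wheel drive electronics and gyro assembly): 0.980000 × 0.970000 = 0.950600
Series (sun sensor and star tracker): 0.950000 × 0.840000 = 0.798000
Parallel ([0.950600] and [0.798000]): 1 − (1 − 0.950600)(1 − 0.798000) = 0.9900

0.9900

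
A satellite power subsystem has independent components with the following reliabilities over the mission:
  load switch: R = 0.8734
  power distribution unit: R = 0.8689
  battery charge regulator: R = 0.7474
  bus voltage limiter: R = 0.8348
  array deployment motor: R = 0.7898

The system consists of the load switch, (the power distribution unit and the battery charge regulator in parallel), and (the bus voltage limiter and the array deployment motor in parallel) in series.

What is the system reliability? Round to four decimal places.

0.8152

Parallel (power distribution unit and battery charge regulator): 1 − (1 − 0.868900)(1 − 0.747400) = 0.966884
Parallel (bus voltage limiter and array deployment motor): 1 − (1 − 0.834800)(1 − 0.789800) = 0.965275
Series (load switch, [0.966884], and [0.965275]): 0.873400 × 0.966884 × 0.965275 = 0.8152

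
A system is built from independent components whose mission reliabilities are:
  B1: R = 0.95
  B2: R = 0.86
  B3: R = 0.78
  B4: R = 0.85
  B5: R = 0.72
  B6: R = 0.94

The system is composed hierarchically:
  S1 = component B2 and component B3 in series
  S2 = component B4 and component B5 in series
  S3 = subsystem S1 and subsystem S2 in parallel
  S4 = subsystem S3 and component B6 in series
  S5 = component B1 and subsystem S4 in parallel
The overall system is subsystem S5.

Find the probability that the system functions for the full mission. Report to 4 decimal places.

0.9910

Series (B2 and B3): 0.860000 × 0.780000 = 0.670800
Series (B4 and B5): 0.850000 × 0.720000 = 0.612000
Parallel ([0.670800] and [0.612000]): 1 − (1 − 0.670800)(1 − 0.612000) = 0.872270
Series ([0.872270] and B6): 0.872270 × 0.940000 = 0.819934
Parallel (B1 and [0.819934]): 1 − (1 − 0.950000)(1 − 0.819934) = 0.9910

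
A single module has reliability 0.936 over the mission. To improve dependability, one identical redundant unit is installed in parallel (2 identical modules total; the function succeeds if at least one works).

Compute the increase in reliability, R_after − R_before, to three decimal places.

R_before = 0.936
R_after = 1 − (1 − 0.936)^2 = 0.996
ΔR = 0.996 − 0.936 = 0.060

0.060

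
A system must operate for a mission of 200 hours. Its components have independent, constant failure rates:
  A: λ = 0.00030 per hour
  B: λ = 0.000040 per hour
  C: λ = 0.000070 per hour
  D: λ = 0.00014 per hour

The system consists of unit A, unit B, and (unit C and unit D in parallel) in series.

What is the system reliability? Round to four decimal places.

0.9339

R(A) = exp(−0.00030 × 200) = 0.941765
R(B) = exp(−0.000040 × 200) = 0.992032
R(C) = exp(−0.000070 × 200) = 0.986098
R(D) = exp(−0.00014 × 200) = 0.972388
Parallel (C and D): 1 − (1 − 0.986098)(1 − 0.972388) = 0.999616
Series (A, B, and [0.999616]): 0.941765 × 0.992032 × 0.999616 = 0.9339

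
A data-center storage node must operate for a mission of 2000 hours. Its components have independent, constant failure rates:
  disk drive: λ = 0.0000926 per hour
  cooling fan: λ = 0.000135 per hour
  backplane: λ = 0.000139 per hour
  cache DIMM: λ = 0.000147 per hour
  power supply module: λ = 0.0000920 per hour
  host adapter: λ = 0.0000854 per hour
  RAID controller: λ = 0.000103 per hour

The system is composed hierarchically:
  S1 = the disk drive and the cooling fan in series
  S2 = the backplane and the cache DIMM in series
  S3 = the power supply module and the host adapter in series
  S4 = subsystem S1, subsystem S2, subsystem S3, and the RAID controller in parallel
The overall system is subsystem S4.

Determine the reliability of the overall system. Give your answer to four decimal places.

R(disk drive) = exp(−0.0000926 × 2000) = 0.830938
R(cooling fan) = exp(−0.000135 × 2000) = 0.763379
R(backplane) = exp(−0.000139 × 2000) = 0.757297
R(cache DIMM) = exp(−0.000147 × 2000) = 0.745276
R(power supply module) = exp(−0.0000920 × 2000) = 0.831936
R(host adapter) = exp(−0.0000854 × 2000) = 0.842990
R(RAID controller) = exp(−0.000103 × 2000) = 0.813833
Series (disk drive and cooling fan): 0.830938 × 0.763379 = 0.634321
Series (backplane and cache DIMM): 0.757297 × 0.745276 = 0.564395
Series (power supply module and host adapter): 0.831936 × 0.842990 = 0.701314
Parallel ([0.634321], [0.564395], [0.701314], and RAID controller): 1 − (1 − 0.634321)(1 − 0.564395)(1 − 0.701314)(1 − 0.813833) = 0.9911

0.9911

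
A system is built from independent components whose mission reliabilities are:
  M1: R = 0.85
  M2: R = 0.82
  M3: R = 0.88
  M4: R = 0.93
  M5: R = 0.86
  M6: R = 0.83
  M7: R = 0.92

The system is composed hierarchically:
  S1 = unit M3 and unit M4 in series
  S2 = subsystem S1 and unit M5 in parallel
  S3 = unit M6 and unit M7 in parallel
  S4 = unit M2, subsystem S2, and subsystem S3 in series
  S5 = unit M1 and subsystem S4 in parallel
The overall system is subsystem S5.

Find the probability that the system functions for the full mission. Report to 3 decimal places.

Series (M3 and M4): 0.88000 × 0.93000 = 0.81840
Parallel ([0.81840] and M5): 1 − (1 − 0.81840)(1 − 0.86000) = 0.97458
Parallel (M6 and M7): 1 − (1 − 0.83000)(1 − 0.92000) = 0.98640
Series (M2, [0.97458], and [0.98640]): 0.82000 × 0.97458 × 0.98640 = 0.78829
Parallel (M1 and [0.78829]): 1 − (1 − 0.85000)(1 − 0.78829) = 0.968

0.968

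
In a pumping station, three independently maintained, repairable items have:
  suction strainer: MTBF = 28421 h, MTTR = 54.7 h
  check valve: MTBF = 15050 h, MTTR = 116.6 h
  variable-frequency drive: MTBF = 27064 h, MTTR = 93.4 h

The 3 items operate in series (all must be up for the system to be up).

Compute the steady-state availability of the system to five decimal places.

A(suction strainer) = MTBF/(MTBF+MTTR) = 28421/(28421+54.7) = 0.998079
A(check valve) = MTBF/(MTBF+MTTR) = 15050/(15050+116.6) = 0.992312
A(variable-frequency drive) = MTBF/(MTBF+MTTR) = 27064/(27064+93.4) = 0.996561
Series availability: 0.998079 × 0.992312 × 0.996561 = 0.98700

0.98700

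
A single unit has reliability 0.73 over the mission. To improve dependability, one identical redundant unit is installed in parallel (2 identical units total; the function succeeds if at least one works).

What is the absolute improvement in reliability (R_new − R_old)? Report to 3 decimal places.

R_before = 0.73
R_after = 1 − (1 − 0.73)^2 = 0.927
ΔR = 0.927 − 0.73 = 0.197

0.197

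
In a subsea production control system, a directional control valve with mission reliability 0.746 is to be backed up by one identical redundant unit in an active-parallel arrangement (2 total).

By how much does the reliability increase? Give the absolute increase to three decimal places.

R_before = 0.746
R_after = 1 − (1 − 0.746)^2 = 0.935
ΔR = 0.935 − 0.746 = 0.189

0.189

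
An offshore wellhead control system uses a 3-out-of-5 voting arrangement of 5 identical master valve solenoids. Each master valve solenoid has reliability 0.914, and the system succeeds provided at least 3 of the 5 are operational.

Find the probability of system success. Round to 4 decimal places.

0.9944

R = Σ_{i=3}^{5} C(5,i) p^i (1−p)^{5−i} with p = 0.914
C(5,3)·0.914^3·0.086^2 = 0.056472
C(5,4)·0.914^4·0.086^1 = 0.300091
C(5,5)·0.914^5·0.086^0 = 0.637868
Sum = 0.9944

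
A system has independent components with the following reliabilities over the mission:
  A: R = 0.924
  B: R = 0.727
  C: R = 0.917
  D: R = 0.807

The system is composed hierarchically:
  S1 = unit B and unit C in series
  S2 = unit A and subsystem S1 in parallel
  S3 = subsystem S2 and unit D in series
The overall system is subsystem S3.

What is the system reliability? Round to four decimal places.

Series (B and C): 0.727000 × 0.917000 = 0.666659
Parallel (A and [0.666659]): 1 − (1 − 0.924000)(1 − 0.666659) = 0.974666
Series ([0.974666] and D): 0.974666 × 0.807000 = 0.7866

0.7866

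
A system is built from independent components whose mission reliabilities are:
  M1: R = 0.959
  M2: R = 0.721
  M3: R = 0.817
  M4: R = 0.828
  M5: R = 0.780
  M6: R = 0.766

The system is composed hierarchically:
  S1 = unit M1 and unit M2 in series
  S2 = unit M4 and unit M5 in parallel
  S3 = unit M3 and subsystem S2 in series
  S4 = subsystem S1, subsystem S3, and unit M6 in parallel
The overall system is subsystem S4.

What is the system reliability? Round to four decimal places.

0.9846

Series (M1 and M2): 0.959000 × 0.721000 = 0.691439
Parallel (M4 and M5): 1 − (1 − 0.828000)(1 − 0.780000) = 0.962160
Series (M3 and [0.962160]): 0.817000 × 0.962160 = 0.786085
Parallel ([0.691439], [0.786085], and M6): 1 − (1 − 0.691439)(1 − 0.786085)(1 − 0.766000) = 0.9846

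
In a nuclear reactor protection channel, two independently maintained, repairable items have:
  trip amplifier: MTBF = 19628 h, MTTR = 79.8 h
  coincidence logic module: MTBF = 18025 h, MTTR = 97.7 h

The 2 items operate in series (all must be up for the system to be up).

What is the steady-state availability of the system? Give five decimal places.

A(trip amplifier) = MTBF/(MTBF+MTTR) = 19628/(19628+79.8) = 0.995951
A(coincidence logic module) = MTBF/(MTBF+MTTR) = 18025/(18025+97.7) = 0.994609
Series availability: 0.995951 × 0.994609 = 0.99058

0.99058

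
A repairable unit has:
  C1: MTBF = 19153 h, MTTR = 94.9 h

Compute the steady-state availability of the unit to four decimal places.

A(C1) = MTBF/(MTBF+MTTR) = 19153/(19153+94.9) = 0.9951

0.9951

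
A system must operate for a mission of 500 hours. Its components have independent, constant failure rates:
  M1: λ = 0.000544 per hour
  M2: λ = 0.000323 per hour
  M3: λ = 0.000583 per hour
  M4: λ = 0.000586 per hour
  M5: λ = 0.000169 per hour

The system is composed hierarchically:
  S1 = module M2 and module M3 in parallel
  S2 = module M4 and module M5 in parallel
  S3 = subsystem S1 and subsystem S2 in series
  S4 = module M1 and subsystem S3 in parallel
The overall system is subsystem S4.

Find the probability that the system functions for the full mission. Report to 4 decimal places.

0.9863

R(M1) = exp(−0.000544 × 500) = 0.761854
R(M2) = exp(−0.000323 × 500) = 0.850867
R(M3) = exp(−0.000583 × 500) = 0.747142
R(M4) = exp(−0.000586 × 500) = 0.746022
R(M5) = exp(−0.000169 × 500) = 0.918972
Parallel (M2 and M3): 1 − (1 − 0.850867)(1 − 0.747142) = 0.962291
Parallel (M4 and M5): 1 − (1 − 0.746022)(1 − 0.918972) = 0.979421
Series ([0.962291] and [0.979421]): 0.962291 × 0.979421 = 0.942488
Parallel (M1 and [0.942488]): 1 − (1 − 0.761854)(1 − 0.942488) = 0.9863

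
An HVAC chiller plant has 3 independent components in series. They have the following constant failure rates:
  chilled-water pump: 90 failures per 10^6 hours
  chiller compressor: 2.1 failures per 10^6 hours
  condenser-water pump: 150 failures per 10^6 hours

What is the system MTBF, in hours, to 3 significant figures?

4130

Series of exponential components: λ_sys = Σ λ_i
λ_sys = 0.000090 + 0.0000021 + 0.00015 = 2.4210e-04 /h
MTBF = 1 / λ_sys = 4130 h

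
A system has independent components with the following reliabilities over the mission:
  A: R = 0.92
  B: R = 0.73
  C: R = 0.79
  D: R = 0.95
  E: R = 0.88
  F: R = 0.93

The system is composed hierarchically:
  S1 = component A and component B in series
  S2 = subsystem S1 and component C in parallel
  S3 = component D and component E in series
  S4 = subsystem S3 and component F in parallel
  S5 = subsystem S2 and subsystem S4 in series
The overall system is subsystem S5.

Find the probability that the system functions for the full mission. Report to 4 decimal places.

0.9203

Series (A and B): 0.920000 × 0.730000 = 0.671600
Parallel ([0.671600] and C): 1 − (1 − 0.671600)(1 − 0.790000) = 0.931036
Series (D and E): 0.950000 × 0.880000 = 0.836000
Parallel ([0.836000] and F): 1 − (1 − 0.836000)(1 − 0.930000) = 0.988520
Series ([0.931036] and [0.988520]): 0.931036 × 0.988520 = 0.9203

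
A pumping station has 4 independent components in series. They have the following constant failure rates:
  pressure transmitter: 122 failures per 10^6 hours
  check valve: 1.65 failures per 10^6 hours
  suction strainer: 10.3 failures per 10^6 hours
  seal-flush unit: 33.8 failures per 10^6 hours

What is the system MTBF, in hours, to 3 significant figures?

5960

Series of exponential components: λ_sys = Σ λ_i
λ_sys = 0.000122 + 0.00000165 + 0.0000103 + 0.0000338 = 1.6775e-04 /h
MTBF = 1 / λ_sys = 5960 h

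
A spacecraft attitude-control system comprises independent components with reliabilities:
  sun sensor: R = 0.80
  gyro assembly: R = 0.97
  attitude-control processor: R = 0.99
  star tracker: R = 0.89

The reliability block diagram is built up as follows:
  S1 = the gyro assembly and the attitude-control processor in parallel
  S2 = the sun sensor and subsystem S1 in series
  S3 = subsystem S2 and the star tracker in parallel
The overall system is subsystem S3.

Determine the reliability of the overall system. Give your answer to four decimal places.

0.9780

Parallel (gyro assembly and attitude-control processor): 1 − (1 − 0.970000)(1 − 0.990000) = 0.999700
Series (sun sensor and [0.999700]): 0.800000 × 0.999700 = 0.799760
Parallel ([0.799760] and star tracker): 1 − (1 − 0.799760)(1 − 0.890000) = 0.9780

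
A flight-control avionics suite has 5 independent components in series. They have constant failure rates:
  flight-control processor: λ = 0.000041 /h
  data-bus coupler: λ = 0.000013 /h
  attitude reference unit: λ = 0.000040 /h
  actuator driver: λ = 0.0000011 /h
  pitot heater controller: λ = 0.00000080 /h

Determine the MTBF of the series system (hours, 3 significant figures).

Series of exponential components: λ_sys = Σ λ_i
λ_sys = 0.000041 + 0.000013 + 0.000040 + 0.0000011 + 0.00000080 = 9.5900e-05 /h
MTBF = 1 / λ_sys = 10400 h

10400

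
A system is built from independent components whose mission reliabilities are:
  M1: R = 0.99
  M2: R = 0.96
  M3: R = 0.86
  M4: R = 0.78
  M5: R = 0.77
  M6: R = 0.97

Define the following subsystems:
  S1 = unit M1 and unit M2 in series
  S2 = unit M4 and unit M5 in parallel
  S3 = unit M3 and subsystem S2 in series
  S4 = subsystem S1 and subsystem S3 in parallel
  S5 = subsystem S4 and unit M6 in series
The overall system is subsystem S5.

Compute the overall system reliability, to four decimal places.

Series (M1 and M2): 0.990000 × 0.960000 = 0.950400
Parallel (M4 and M5): 1 − (1 − 0.780000)(1 − 0.770000) = 0.949400
Series (M3 and [0.949400]): 0.860000 × 0.949400 = 0.816484
Parallel ([0.950400] and [0.816484]): 1 − (1 − 0.950400)(1 − 0.816484) = 0.990898
Series ([0.990898] and M6): 0.990898 × 0.970000 = 0.9612

0.9612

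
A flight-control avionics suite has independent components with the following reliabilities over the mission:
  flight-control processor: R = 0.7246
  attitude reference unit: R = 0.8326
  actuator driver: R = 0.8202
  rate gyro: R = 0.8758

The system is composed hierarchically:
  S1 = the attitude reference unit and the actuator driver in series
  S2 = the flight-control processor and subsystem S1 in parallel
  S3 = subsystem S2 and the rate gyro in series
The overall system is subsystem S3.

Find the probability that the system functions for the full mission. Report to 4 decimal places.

Series (attitude reference unit and actuator driver): 0.832600 × 0.820200 = 0.682899
Parallel (flight-control processor and [0.682899]): 1 − (1 − 0.724600)(1 − 0.682899) = 0.912670
Series ([0.912670] and rate gyro): 0.912670 × 0.875800 = 0.7993

0.7993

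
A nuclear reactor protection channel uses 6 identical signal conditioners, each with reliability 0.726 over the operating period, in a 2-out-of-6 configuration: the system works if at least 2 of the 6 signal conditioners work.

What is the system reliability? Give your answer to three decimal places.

0.993

R = Σ_{i=2}^{6} C(6,i) p^i (1−p)^{6−i} with p = 0.726
C(6,2)·0.726^2·0.274^4 = 0.04456
C(6,3)·0.726^3·0.274^3 = 0.15743
C(6,4)·0.726^4·0.274^2 = 0.31285
C(6,5)·0.726^5·0.274^1 = 0.33158
C(6,6)·0.726^6·0.274^0 = 0.14643
Sum = 0.993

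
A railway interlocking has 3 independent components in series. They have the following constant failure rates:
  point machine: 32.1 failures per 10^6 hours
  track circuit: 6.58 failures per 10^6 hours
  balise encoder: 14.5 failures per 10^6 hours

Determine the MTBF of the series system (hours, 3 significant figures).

18800

Series of exponential components: λ_sys = Σ λ_i
λ_sys = 0.0000321 + 0.00000658 + 0.0000145 = 5.3180e-05 /h
MTBF = 1 / λ_sys = 18800 h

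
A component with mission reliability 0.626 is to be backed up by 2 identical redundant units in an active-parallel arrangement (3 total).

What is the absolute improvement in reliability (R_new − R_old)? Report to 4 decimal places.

R_before = 0.626
R_after = 1 − (1 − 0.626)^3 = 0.9477
ΔR = 0.9477 − 0.626 = 0.3217

0.3217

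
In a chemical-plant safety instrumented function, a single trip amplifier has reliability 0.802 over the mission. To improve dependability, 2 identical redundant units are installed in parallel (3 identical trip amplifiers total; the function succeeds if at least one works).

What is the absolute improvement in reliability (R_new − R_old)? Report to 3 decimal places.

0.190

R_before = 0.802
R_after = 1 − (1 − 0.802)^3 = 0.992
ΔR = 0.992 − 0.802 = 0.190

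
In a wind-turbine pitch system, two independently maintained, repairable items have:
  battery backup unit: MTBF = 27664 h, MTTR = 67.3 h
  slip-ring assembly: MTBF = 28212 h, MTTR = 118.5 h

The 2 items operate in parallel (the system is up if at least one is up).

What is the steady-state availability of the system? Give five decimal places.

0.99999

A(battery backup unit) = MTBF/(MTBF+MTTR) = 27664/(27664+67.3) = 0.997573
A(slip-ring assembly) = MTBF/(MTBF+MTTR) = 28212/(28212+118.5) = 0.995817
Parallel availability: 1 − (1 − 0.997573)(1 − 0.995817) = 0.99999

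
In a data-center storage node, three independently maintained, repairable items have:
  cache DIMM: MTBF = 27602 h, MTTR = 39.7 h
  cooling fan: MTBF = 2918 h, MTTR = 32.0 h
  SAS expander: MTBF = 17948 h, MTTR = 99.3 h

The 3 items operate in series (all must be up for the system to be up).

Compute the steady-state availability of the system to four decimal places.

0.9823

A(cache DIMM) = MTBF/(MTBF+MTTR) = 27602/(27602+39.7) = 0.998564
A(cooling fan) = MTBF/(MTBF+MTTR) = 2918/(2918+32.0) = 0.989153
A(SAS expander) = MTBF/(MTBF+MTTR) = 17948/(17948+99.3) = 0.994498
Series availability: 0.998564 × 0.989153 × 0.994498 = 0.9823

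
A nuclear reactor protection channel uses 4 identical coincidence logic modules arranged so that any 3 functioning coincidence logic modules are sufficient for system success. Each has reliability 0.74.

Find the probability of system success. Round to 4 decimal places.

0.7213

R = Σ_{i=3}^{4} C(4,i) p^i (1−p)^{4−i} with p = 0.74
C(4,3)·0.74^3·0.26^1 = 0.421433
C(4,4)·0.74^4·0.26^0 = 0.299866
Sum = 0.7213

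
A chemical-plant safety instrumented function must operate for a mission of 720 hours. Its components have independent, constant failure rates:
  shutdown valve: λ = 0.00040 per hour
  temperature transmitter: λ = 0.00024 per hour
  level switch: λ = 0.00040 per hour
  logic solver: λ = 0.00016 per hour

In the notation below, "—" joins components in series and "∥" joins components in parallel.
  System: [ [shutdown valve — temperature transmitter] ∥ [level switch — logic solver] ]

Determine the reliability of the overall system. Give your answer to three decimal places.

R(shutdown valve) = exp(−0.00040 × 720) = 0.74976
R(temperature transmitter) = exp(−0.00024 × 720) = 0.84131
R(level switch) = exp(−0.00040 × 720) = 0.74976
R(logic solver) = exp(−0.00016 × 720) = 0.89119
Series (shutdown valve and temperature transmitter): 0.74976 × 0.84131 = 0.63078
Series (level switch and logic solver): 0.74976 × 0.89119 = 0.66818
Parallel ([0.63078] and [0.66818]): 1 − (1 − 0.63078)(1 − 0.66818) = 0.877

0.877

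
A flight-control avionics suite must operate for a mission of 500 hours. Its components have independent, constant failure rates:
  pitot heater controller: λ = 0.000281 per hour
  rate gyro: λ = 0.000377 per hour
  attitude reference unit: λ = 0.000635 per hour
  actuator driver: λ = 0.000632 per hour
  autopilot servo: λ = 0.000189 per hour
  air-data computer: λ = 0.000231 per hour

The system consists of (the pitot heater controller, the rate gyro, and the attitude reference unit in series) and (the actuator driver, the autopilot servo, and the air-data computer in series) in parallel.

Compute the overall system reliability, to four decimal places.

R(pitot heater controller) = exp(−0.000281 × 500) = 0.868924
R(rate gyro) = exp(−0.000377 × 500) = 0.828201
R(attitude reference unit) = exp(−0.000635 × 500) = 0.727967
R(actuator driver) = exp(−0.000632 × 500) = 0.729059
R(autopilot servo) = exp(−0.000189 × 500) = 0.909828
R(air-data computer) = exp(−0.000231 × 500) = 0.890921
Series (pitot heater controller, rate gyro, and attitude reference unit): 0.868924 × 0.828201 × 0.727967 = 0.523877
Series (actuator driver, autopilot servo, and air-data computer): 0.729059 × 0.909828 × 0.890921 = 0.590964
Parallel ([0.523877] and [0.590964]): 1 − (1 − 0.523877)(1 − 0.590964) = 0.8052

0.8052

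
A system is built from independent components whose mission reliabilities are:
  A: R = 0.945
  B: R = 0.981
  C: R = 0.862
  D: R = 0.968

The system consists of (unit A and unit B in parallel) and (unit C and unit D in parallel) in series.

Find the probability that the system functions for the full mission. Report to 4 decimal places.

Parallel (A and B): 1 − (1 − 0.945000)(1 − 0.981000) = 0.998955
Parallel (C and D): 1 − (1 − 0.862000)(1 − 0.968000) = 0.995584
Series ([0.998955] and [0.995584]): 0.998955 × 0.995584 = 0.9945

0.9945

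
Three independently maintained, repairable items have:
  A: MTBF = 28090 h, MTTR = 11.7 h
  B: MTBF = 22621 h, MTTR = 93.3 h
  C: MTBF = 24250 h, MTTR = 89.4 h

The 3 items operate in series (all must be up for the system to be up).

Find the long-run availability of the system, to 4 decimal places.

A(A) = MTBF/(MTBF+MTTR) = 28090/(28090+11.7) = 0.999584
A(B) = MTBF/(MTBF+MTTR) = 22621/(22621+93.3) = 0.995892
A(C) = MTBF/(MTBF+MTTR) = 24250/(24250+89.4) = 0.996327
Series availability: 0.999584 × 0.995892 × 0.996327 = 0.9918

0.9918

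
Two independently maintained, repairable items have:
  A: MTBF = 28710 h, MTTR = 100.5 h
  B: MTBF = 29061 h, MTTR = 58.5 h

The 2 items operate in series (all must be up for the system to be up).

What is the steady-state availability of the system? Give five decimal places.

A(A) = MTBF/(MTBF+MTTR) = 28710/(28710+100.5) = 0.996512
A(B) = MTBF/(MTBF+MTTR) = 29061/(29061+58.5) = 0.997991
Series availability: 0.996512 × 0.997991 = 0.99451

0.99451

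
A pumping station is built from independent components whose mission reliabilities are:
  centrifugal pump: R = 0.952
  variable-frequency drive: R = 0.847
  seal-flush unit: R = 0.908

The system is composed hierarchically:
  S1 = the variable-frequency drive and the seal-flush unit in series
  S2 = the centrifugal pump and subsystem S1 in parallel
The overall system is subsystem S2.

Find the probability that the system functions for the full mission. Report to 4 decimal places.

Series (variable-frequency drive and seal-flush unit): 0.847000 × 0.908000 = 0.769076
Parallel (centrifugal pump and [0.769076]): 1 − (1 − 0.952000)(1 − 0.769076) = 0.9889

0.9889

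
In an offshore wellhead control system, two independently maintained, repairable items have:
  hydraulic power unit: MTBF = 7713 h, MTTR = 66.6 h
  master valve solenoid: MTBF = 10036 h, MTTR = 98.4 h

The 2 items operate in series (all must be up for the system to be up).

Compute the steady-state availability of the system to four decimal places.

0.9818

A(hydraulic power unit) = MTBF/(MTBF+MTTR) = 7713/(7713+66.6) = 0.991439
A(master valve solenoid) = MTBF/(MTBF+MTTR) = 10036/(10036+98.4) = 0.990290
Series availability: 0.991439 × 0.990290 = 0.9818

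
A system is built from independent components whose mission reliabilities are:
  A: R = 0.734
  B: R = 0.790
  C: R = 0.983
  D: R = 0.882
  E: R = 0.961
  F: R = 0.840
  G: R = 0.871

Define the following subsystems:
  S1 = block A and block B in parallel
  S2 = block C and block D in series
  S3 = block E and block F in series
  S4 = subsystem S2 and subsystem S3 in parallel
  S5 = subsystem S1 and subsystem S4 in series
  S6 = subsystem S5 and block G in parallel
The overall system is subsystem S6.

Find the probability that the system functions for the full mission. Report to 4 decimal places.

Parallel (A and B): 1 − (1 − 0.734000)(1 − 0.790000) = 0.944140
Series (C and D): 0.983000 × 0.882000 = 0.867006
Series (E and F): 0.961000 × 0.840000 = 0.807240
Parallel ([0.867006] and [0.807240]): 1 − (1 − 0.867006)(1 − 0.807240) = 0.974364
Series ([0.944140] and [0.974364]): 0.944140 × 0.974364 = 0.919936
Parallel ([0.919936] and G): 1 − (1 − 0.919936)(1 − 0.871000) = 0.9897

0.9897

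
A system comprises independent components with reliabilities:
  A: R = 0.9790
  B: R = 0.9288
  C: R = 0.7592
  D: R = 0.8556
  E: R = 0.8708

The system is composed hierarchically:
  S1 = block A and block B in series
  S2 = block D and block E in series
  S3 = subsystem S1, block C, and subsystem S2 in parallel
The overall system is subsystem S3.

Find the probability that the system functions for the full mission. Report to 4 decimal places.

Series (A and B): 0.979000 × 0.928800 = 0.909295
Series (D and E): 0.855600 × 0.870800 = 0.745056
Parallel ([0.909295], C, and [0.745056]): 1 − (1 − 0.909295)(1 − 0.759200)(1 − 0.745056) = 0.9944

0.9944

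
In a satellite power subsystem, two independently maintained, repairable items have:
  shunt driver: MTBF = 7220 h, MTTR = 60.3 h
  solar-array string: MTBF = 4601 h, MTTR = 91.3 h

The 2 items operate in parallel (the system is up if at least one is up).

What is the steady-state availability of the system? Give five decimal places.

0.99984

A(shunt driver) = MTBF/(MTBF+MTTR) = 7220/(7220+60.3) = 0.991717
A(solar-array string) = MTBF/(MTBF+MTTR) = 4601/(4601+91.3) = 0.980543
Parallel availability: 1 − (1 − 0.991717)(1 − 0.980543) = 0.99984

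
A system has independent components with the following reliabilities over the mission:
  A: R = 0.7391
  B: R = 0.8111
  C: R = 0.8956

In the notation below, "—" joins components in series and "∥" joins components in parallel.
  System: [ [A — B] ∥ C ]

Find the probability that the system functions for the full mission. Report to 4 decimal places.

0.9582

Series (A and B): 0.739100 × 0.811100 = 0.599484
Parallel ([0.599484] and C): 1 − (1 − 0.599484)(1 − 0.895600) = 0.9582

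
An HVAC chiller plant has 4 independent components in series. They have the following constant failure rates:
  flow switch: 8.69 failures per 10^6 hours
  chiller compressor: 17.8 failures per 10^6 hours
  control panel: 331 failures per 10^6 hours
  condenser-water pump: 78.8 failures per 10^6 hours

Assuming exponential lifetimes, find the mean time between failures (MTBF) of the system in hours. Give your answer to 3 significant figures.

2290

Series of exponential components: λ_sys = Σ λ_i
λ_sys = 0.00000869 + 0.0000178 + 0.000331 + 0.0000788 = 4.3629e-04 /h
MTBF = 1 / λ_sys = 2290 h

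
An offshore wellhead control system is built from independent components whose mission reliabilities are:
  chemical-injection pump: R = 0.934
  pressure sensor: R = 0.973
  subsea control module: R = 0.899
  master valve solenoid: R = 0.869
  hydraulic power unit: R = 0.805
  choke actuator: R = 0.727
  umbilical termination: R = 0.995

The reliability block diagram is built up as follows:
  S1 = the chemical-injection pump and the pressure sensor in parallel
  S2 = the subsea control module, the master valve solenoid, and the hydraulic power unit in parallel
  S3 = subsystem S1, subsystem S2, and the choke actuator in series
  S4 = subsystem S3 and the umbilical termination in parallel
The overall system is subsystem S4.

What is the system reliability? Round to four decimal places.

Parallel (chemical-injection pump and pressure sensor): 1 − (1 − 0.934000)(1 − 0.973000) = 0.998218
Parallel (subsea control module, master valve solenoid, and hydraulic power unit): 1 − (1 − 0.899000)(1 − 0.869000)(1 − 0.805000) = 0.997420
Series ([0.998218], [0.997420], and choke actuator): 0.998218 × 0.997420 × 0.727000 = 0.723832
Parallel ([0.723832] and umbilical termination): 1 − (1 − 0.723832)(1 − 0.995000) = 0.9986

0.9986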